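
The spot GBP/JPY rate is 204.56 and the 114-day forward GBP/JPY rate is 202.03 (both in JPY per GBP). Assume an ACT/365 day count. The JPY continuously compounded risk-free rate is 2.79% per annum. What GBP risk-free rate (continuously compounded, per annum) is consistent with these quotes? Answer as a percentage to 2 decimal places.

6.77%

F = S·e^((r_JPY − r_GBP)T) ⇒ r_GBP = r_JPY − ln(F/S)/T
ln(202.03/204.56) = -0.012445; /(114/365) = -0.039846
r_GBP = 0.0279 + 0.039846 = 0.067746
r_GBP = 6.77%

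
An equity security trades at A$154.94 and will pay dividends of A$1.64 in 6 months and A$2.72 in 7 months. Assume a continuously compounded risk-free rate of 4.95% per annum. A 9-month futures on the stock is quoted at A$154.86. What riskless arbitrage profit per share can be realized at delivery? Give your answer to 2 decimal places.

PV(dividends) I = 1.64·e^(−0.0495·6/12) + 2.72·e^(−0.0495·7/12) = 4.2425
Fair futures F* = (S − I)·e^(rT) = (154.94 − 4.2425)·e^0.037125 = 150.6975 × 1.037823 = 156.3973
Market A$154.86 < fair 156.3973: forward underpriced → reverse cash-and-carry (short the stock, invest proceeds at r, pay the dividends, go long the forward).
Profit at T = |F_mkt − F*| = |154.86 − 156.3973| = A$1.54 per share

A$1.54 per share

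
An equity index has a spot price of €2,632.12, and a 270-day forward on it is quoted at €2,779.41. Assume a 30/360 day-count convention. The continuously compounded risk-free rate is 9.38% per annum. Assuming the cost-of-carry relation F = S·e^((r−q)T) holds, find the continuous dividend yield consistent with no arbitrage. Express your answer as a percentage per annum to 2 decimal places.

2.12%

From F = S·e^((r−q)T): (r − q) = ln(F/S)/T
ln(2779.41/2632.12) = ln(1.055959) = 0.054449
(r − q) = 0.054449 / (270/360) = 0.072599
q = r − ln(F/S)/T = 0.0938 − 0.072599 = 0.021201
q = 2.12%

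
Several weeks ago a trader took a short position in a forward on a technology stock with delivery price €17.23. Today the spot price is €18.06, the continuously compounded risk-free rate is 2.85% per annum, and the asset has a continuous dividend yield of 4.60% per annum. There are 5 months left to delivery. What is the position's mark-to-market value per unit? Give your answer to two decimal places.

Current fair forward for the remaining 5 months: F = S·e^((r − q)·T), (r − q) = 0.0285 − 0.0460 = -0.0175
F = 18.06 · e^(-0.0175 × 5/12) = 18.06 × 0.992735 = 17.9288
Value of long forward = (F − K)·e^(−rT) = (17.9288 − 17.23) · e^(−0.0285·5/12)
= 0.6988 × 0.988195 = 0.69
Short position value = −(long value) = -€0.69

-€0.69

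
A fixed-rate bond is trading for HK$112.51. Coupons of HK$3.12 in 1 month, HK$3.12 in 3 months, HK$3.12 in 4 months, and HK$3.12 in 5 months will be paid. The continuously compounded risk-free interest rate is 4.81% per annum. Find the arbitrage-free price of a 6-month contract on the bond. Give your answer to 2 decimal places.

HK$102.63

PV(coupons) I = 3.12·e^(−0.0481·1/12) + 3.12·e^(−0.0481·3/12) + 3.12·e^(−0.0481·4/12) + 3.12·e^(−0.0481·5/12)
I = 3.1075 + 3.0827 + 3.0704 + 3.0581 = 12.3187
F = (S − I)·e^(rT) = (112.51 − 12.3187) · e^(0.0481·6/12)
= 100.1913 · e^0.024050 = 100.1913 × 1.024342 = HK$102.63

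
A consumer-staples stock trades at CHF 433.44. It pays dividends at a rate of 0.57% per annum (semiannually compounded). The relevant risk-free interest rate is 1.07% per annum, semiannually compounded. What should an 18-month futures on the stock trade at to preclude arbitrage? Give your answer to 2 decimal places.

CHF 436.69

F = S · (1+r/2)^(2T) / (1+q/2)^(2T)
= 433.44 × 1.016136 / 1.008574 = 433.44 × 1.007498
F = CHF 436.69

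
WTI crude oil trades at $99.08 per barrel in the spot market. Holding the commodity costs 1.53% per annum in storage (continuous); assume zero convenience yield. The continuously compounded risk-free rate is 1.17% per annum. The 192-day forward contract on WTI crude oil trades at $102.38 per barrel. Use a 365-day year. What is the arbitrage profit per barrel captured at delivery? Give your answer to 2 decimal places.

$1.88 per barrel

Fair forward: F* = S·e^(carry·T), with carry = (r + u) = 0.0117 + 0.0153 = 0.0270
F* = 99.08 · e^(0.0270 × 192/365) = 99.08 · e^0.014203 = 99.08 × 1.014304 = $100.4972
Market $102.38 > fair $100.4972: forward overpriced → cash-and-carry (buy spot, short the forward).
At maturity, profit = |F_mkt − F*| = |102.38 − 100.4972| = $1.88 per barrel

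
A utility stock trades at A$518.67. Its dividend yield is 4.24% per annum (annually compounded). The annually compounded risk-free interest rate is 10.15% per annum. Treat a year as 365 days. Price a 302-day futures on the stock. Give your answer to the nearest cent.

F = S · (1+r)^T / (1+q)^T
= 518.67 × 1.083273 / 1.034955 = 518.67 × 1.046686
F = A$542.88

A$542.88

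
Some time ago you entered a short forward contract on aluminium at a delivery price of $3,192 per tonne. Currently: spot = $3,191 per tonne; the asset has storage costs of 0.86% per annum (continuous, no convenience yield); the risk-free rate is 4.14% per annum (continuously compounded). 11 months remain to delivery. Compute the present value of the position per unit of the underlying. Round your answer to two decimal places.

-$143.12 per tonne

Current fair forward for the remaining 11 months: F = S·e^((r + u)·T), (r + u) = 0.0414 + 0.0086 = 0.0500
F = 3191 · e^(0.0500 × 11/12) = 3191 × 1.04689991 = 3340.6576
Value of long forward = (F − K)·e^(−rT) = (3340.6576 − 3192) · e^(−0.0414·11/12)
= 148.6576 × 0.96276108 = 143.12
Short position value = −(long value) = -$143.12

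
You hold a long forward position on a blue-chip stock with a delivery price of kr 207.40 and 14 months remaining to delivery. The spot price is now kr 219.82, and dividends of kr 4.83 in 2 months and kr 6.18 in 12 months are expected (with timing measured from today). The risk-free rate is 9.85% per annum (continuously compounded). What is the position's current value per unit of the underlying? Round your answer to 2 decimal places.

kr 24.58

PV(remaining dividends) I = 4.83·e^(−0.0985·2/12) + 6.18·e^(−0.0985·12/12) = 10.3516
Current forward F = (S − I)·e^(rT) = (219.82 − 10.3516)·e^(0.0985·14/12) = 209.4684 × 1.121780 = 234.9775
Value (long) = (F − K)·e^(−rT) = (234.9775 − 207.40) × 0.891440 = 24.5837
Value = kr 24.58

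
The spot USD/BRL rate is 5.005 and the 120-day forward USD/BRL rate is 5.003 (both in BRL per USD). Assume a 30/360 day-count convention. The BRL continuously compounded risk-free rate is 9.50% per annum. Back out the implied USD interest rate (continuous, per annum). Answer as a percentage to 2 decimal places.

F = S·e^((r_BRL − r_USD)T) ⇒ r_USD = r_BRL − ln(F/S)/T
ln(5.003/5.005) = -0.000400; /(120/360) = -0.001200
r_USD = 0.0950 + 0.001200 = 0.096200
r_USD = 9.62%

9.62%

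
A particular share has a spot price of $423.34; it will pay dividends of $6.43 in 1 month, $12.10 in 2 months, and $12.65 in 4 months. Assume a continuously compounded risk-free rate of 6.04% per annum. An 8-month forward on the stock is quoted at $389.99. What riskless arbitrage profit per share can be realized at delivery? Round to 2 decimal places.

PV(dividends) I = 6.43·e^(−0.0604·1/12) + 12.10·e^(−0.0604·2/12) + 12.65·e^(−0.0604·4/12) = 30.7744
Fair forward F* = (S − I)·e^(rT) = (423.34 − 30.7744)·e^0.040267 = 392.5656 × 1.041089 = 408.6957
Market $389.99 < fair 408.6957: forward underpriced → reverse cash-and-carry (short the stock, invest proceeds at r, pay the dividends, go long the forward).
Profit at T = |F_mkt − F*| = |389.99 − 408.6957| = $18.71 per share

$18.71 per share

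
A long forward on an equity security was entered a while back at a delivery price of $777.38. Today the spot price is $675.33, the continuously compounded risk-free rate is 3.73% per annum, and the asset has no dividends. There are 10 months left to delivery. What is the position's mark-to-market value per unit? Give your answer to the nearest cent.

Current fair forward for the remaining 10 months: F = S·e^(r·T), r = 0.0373
F = 675.33 · e^(0.0373 × 10/12) = 675.33 × 1.031571 = 696.6508
Value of long forward = (F − K)·e^(−rT) = (696.6508 − 777.38) · e^(−0.0373·10/12)
= -80.7292 × 0.969395 = -78.26

-$78.26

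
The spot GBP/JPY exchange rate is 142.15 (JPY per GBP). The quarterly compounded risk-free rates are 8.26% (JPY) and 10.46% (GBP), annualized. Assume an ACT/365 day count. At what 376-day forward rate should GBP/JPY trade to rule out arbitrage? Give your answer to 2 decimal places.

By covered interest parity, F = S · (1+r_JPY/4)^(4T) / (1+r_GBP/4)^(4T)
= 142.15 × 1.087871 / 1.112231 = 142.15 × 0.978098
F = 139.04 JPY per GBP

139.04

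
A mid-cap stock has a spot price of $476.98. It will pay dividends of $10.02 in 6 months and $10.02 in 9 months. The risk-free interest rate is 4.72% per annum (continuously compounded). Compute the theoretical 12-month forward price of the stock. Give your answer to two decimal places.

$479.64

PV(dividends) I = 10.02·e^(−0.0472·6/12) + 10.02·e^(−0.0472·9/12)
I = 9.7863 + 9.6715 = 19.4578
F = (S − I)·e^(rT) = (476.98 − 19.4578) · e^(0.0472·12/12)
= 457.5222 · e^0.047200 = 457.5222 × 1.048332 = $479.64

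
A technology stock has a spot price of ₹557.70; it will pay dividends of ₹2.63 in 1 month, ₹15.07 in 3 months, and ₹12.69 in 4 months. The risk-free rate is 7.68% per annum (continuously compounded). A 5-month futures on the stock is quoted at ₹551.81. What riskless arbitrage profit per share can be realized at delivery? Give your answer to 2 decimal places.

₹6.71 per share

PV(dividends) I = 2.63·e^(−0.0768·1/12) + 15.07·e^(−0.0768·3/12) + 12.69·e^(−0.0768·4/12) = 29.7659
Fair futures F* = (S − I)·e^(rT) = (557.70 − 29.7659)·e^0.032000 = 527.9341 × 1.032518 = 545.1015
Market ₹551.81 > fair 545.1015: forward overpriced → cash-and-carry (borrow at r, buy the stock and collect the dividends, short the forward).
Profit at T = |F_mkt − F*| = |551.81 − 545.1015| = ₹6.71 per share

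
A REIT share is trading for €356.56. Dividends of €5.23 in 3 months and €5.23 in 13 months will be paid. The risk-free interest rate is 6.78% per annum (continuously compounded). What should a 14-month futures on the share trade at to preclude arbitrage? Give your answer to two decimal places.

PV(dividends) I = 5.23·e^(−0.0678·3/12) + 5.23·e^(−0.0678·13/12)
I = 5.1421 + 4.8596 = 10.0017
F = (S − I)·e^(rT) = (356.56 − 10.0017) · e^(0.0678·14/12)
= 346.5583 · e^0.079100 = 346.5583 × 1.082313 = €375.08

€375.08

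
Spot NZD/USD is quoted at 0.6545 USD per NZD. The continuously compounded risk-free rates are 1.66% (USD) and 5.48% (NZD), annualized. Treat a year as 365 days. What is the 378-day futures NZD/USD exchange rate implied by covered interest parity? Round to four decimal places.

F = S·e^((r_USD − r_NZD)T) = 0.6545 · e^((0.0166 − 0.0548) × 378/365)
= 0.6545 · e^-0.039561 = 0.6545 × 0.961211
F = 0.6291 USD per NZD

0.6291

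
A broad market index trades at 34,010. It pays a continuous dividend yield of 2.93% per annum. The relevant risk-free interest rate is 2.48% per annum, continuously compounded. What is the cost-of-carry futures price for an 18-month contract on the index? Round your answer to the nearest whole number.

33,781

F = S·e^((r − q)T) = 34010 · e^((0.0248 − 0.0293) × 18/12)
= 34010 · e^-0.006750 = 34010 × 0.993273
F = 33,781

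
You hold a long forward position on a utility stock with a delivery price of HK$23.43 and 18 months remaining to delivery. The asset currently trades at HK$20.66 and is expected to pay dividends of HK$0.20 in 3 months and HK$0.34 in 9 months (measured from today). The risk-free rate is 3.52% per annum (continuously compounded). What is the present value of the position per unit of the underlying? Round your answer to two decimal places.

-HK$2.09

PV(remaining dividends) I = 0.20·e^(−0.0352·3/12) + 0.34·e^(−0.0352·9/12) = 0.5294
Current forward F = (S − I)·e^(rT) = (20.66 − 0.5294)·e^(0.0352·18/12) = 20.1306 × 1.054219 = 21.2221
Value (long) = (F − K)·e^(−rT) = (21.2221 − 23.43) × 0.948570 = -2.0943
Value = -HK$2.09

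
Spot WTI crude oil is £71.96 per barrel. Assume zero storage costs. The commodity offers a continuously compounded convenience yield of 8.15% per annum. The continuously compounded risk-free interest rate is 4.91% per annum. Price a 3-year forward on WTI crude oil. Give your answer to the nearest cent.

Net carry = r + u − y = 0.0491 + 0.0000 − 0.0815 = -0.0324
F = S·e^((r+u−y)T) = 71.96 · e^(-0.0324 × 3) = 71.96 · e^-0.097200
= 71.96 × 0.907375 = £65.29 per barrel

£65.29 per barrel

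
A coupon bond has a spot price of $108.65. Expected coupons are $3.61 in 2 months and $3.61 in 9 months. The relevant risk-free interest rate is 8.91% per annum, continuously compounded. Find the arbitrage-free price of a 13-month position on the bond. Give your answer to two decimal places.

PV(coupons) I = 3.61·e^(−0.0891·2/12) + 3.61·e^(−0.0891·9/12)
I = 3.5568 + 3.3766 = 6.9334
F = (S − I)·e^(rT) = (108.65 − 6.9334) · e^(0.0891·13/12)
= 101.7166 · e^0.096525 = 101.7166 × 1.101337 = $112.02

$112.02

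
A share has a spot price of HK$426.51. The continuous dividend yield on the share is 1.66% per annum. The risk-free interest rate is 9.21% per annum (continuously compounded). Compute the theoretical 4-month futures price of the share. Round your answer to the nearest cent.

HK$437.38

F = S·e^((r − q)T) = 426.51 · e^((0.0921 − 0.0166) × 4/12)
= 426.51 · e^0.025167 = 426.51 × 1.025486
F = HK$437.38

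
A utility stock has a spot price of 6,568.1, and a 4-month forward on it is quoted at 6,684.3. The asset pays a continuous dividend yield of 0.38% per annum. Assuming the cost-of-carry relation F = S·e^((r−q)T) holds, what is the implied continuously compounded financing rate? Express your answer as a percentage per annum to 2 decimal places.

5.64%

From F = S·e^((r−q)T): (r − q) = ln(F/S)/T
ln(6684.3/6568.1) = ln(1.017692) = 0.017537
(r − q) = 0.017537 / (4/12) = 0.052611
r = ln(F/S)/T + q = 0.052611 + 0.0038 = 0.056411
r = 5.64%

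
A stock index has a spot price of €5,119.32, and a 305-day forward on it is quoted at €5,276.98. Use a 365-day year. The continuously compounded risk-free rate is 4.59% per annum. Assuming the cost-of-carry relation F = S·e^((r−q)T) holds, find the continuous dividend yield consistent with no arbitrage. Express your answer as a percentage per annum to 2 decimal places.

0.96%

From F = S·e^((r−q)T): (r − q) = ln(F/S)/T
ln(5276.98/5119.32) = ln(1.030797) = 0.030332
(r − q) = 0.030332 / (305/365) = 0.036299
q = r − ln(F/S)/T = 0.0459 − 0.036299 = 0.009601
q = 0.96%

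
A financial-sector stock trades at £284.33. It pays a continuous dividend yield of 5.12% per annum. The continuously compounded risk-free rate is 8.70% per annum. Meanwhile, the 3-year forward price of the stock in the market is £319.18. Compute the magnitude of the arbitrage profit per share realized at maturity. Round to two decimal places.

£2.61 per share

Fair forward: F* = S·e^(carry·T), with carry = (r − q) = 0.0870 − 0.0512 = 0.0358
F* = 284.33 · e^(0.0358 × 3) = 284.33 · e^0.107400 = 284.33 × 1.113380 = £316.5673
Market £319.18 > fair £316.5673: forward overpriced → cash-and-carry (buy spot, short the forward).
At maturity, profit = |F_mkt − F*| = |319.18 − 316.5673| = £2.61 per share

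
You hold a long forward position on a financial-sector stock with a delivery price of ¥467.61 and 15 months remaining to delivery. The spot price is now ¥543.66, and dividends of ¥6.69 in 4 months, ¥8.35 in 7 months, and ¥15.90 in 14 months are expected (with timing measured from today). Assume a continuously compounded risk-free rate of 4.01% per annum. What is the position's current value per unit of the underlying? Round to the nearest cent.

PV(remaining dividends) I = 6.69·e^(−0.0401·4/12) + 8.35·e^(−0.0401·7/12) + 15.90·e^(−0.0401·14/12) = 29.9314
Current forward F = (S − I)·e^(rT) = (543.66 − 29.9314)·e^(0.0401·15/12) = 513.7286 × 1.051403 = 540.1358
Value (long) = (F − K)·e^(−rT) = (540.1358 − 467.61) × 0.951111 = 68.9801
Value = ¥68.98

¥68.98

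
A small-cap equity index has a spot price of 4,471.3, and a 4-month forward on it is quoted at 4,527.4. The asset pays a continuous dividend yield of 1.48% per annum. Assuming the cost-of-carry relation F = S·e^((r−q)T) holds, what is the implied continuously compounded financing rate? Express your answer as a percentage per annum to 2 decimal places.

From F = S·e^((r−q)T): (r − q) = ln(F/S)/T
ln(4527.4/4471.3) = ln(1.012547) = 0.012469
(r − q) = 0.012469 / (4/12) = 0.037407
r = ln(F/S)/T + q = 0.037407 + 0.0148 = 0.052207
r = 5.22%

5.22%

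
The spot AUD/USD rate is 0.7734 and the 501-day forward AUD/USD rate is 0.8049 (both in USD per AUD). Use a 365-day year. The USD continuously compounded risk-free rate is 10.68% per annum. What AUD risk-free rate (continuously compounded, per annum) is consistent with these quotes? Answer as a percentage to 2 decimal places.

F = S·e^((r_USD − r_AUD)T) ⇒ r_AUD = r_USD − ln(F/S)/T
ln(0.8049/0.7734) = 0.039922; /(501/365) = 0.029085
r_AUD = 0.1068 − 0.029085 = 0.077715
r_AUD = 7.77%

7.77%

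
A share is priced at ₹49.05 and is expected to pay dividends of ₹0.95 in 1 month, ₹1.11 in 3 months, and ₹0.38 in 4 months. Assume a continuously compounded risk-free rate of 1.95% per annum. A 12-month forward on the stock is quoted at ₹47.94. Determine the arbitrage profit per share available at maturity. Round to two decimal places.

PV(dividends) I = 0.95·e^(−0.0195·1/12) + 1.11·e^(−0.0195·3/12) + 0.38·e^(−0.0195·4/12) = 2.4306
Fair forward F* = (S − I)·e^(rT) = (49.05 − 2.4306)·e^0.019500 = 46.6194 × 1.019691 = 47.5374
Market ₹47.94 > fair 47.5374: forward overpriced → cash-and-carry (borrow at r, buy the stock and collect the dividends, short the forward).
Profit at T = |F_mkt − F*| = |47.94 − 47.5374| = ₹0.40 per share

₹0.40 per share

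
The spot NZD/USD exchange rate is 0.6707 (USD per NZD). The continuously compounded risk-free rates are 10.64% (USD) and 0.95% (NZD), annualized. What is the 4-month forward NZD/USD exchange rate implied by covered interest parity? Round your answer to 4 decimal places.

0.6927

F = S·e^((r_USD − r_NZD)T) = 0.6707 · e^((0.1064 − 0.0095) × 4/12)
= 0.6707 · e^0.032300 = 0.6707 × 1.032827
F = 0.6927 USD per NZD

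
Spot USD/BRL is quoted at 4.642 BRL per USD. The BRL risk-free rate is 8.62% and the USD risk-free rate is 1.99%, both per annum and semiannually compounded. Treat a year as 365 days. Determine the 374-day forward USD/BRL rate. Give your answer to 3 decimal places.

4.960

By covered interest parity, F = S · (1+r_BRL/2)^(2T) / (1+r_USD/2)^(2T)
= 4.642 × 1.090324 / 1.020497 = 4.642 × 1.068425
F = 4.960 BRL per USD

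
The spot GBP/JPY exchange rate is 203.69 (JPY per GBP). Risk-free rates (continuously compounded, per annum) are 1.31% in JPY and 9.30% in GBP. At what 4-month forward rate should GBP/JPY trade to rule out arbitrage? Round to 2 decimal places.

F = S·e^((r_JPY − r_GBP)T) = 203.69 · e^((0.0131 − 0.0930) × 4/12)
= 203.69 · e^-0.026633 = 203.69 × 0.973719
F = 198.34 JPY per GBP

198.34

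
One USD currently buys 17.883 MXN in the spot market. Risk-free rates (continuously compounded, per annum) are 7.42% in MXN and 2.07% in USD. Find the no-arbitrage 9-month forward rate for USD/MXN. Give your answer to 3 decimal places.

18.615

F = S·e^((r_MXN − r_USD)T) = 17.883 · e^((0.0742 − 0.0207) × 9/12)
= 17.883 · e^0.040125 = 17.883 × 1.040941
F = 18.615 MXN per USD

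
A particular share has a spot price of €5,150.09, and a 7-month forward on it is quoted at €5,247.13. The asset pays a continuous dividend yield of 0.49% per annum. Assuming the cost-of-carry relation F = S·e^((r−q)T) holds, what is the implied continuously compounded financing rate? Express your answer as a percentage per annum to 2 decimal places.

3.69%

From F = S·e^((r−q)T): (r − q) = ln(F/S)/T
ln(5247.13/5150.09) = ln(1.018842) = 0.018667
(r − q) = 0.018667 / (7/12) = 0.032001
r = ln(F/S)/T + q = 0.032001 + 0.0049 = 0.036901
r = 3.69%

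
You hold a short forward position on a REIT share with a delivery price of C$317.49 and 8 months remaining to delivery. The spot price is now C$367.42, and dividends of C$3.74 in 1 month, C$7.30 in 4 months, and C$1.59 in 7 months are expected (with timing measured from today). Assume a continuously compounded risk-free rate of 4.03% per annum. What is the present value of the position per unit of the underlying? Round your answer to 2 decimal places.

PV(remaining dividends) I = 3.74·e^(−0.0403·1/12) + 7.30·e^(−0.0403·4/12) + 1.59·e^(−0.0403·7/12) = 12.4831
Current forward F = (S − I)·e^(rT) = (367.42 − 12.4831)·e^(0.0403·8/12) = 354.9369 × 1.027231 = 364.6022
Value (long) = (F − K)·e^(−rT) = (364.6022 − 317.49) × 0.973491 = 45.8633
Short position value = −(long value) = -C$45.86

-C$45.86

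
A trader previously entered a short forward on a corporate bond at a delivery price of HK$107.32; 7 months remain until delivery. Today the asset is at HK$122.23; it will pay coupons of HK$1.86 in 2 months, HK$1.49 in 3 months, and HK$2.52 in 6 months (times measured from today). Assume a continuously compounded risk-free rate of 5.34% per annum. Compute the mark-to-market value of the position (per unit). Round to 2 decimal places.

-HK$12.43

PV(remaining coupons) I = 1.86·e^(−0.0534·2/12) + 1.49·e^(−0.0534·3/12) + 2.52·e^(−0.0534·6/12) = 5.7674
Current forward F = (S − I)·e^(rT) = (122.23 − 5.7674)·e^(0.0534·7/12) = 116.4626 × 1.031640 = 120.1475
Value (long) = (F − K)·e^(−rT) = (120.1475 − 107.32) × 0.969330 = 12.4341
Short position value = −(long value) = -HK$12.43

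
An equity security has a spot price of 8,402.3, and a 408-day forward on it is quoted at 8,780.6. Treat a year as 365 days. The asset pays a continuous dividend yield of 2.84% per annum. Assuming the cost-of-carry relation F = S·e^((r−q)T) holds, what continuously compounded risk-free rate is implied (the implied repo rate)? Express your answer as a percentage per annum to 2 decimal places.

From F = S·e^((r−q)T): (r − q) = ln(F/S)/T
ln(8780.6/8402.3) = ln(1.045023) = 0.044039
(r − q) = 0.044039 / (408/365) = 0.039398
r = ln(F/S)/T + q = 0.039398 + 0.0284 = 0.067798
r = 6.78%

6.78%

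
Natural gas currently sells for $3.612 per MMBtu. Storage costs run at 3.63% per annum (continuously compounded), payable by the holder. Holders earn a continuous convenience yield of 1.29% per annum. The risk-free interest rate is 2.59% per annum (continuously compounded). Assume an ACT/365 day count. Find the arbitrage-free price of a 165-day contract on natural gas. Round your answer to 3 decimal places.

Net carry = r + u − y = 0.0259 + 0.0363 − 0.0129 = 0.0493
F = S·e^((r+u−y)T) = 3.612 · e^(0.0493 × 165/365) = 3.612 · e^0.022286
= 3.612 × 1.022536 = $3.693 per MMBtu

$3.693 per MMBtu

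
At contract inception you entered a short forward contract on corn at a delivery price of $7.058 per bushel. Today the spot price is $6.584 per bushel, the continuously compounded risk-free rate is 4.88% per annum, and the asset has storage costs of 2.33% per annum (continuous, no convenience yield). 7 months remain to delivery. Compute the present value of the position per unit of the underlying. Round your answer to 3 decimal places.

$0.186 per bushel

Current fair forward for the remaining 7 months: F = S·e^((r + u)·T), (r + u) = 0.0488 + 0.0233 = 0.0721
F = 6.584 · e^(0.0721 × 7/12) = 6.584 × 1.042955 = 6.8668
Value of long forward = (F − K)·e^(−rT) = (6.8668 − 7.058) · e^(−0.0488·7/12)
= -0.1912 × 0.971935 = -0.186
Short position value = −(long value) = $0.186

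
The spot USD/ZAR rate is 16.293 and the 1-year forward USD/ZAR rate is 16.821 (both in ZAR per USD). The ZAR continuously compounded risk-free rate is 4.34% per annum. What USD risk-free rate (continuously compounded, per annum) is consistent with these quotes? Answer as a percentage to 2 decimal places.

1.15%

F = S·e^((r_ZAR − r_USD)T) ⇒ r_USD = r_ZAR − ln(F/S)/T
ln(16.821/16.293) = 0.031893; /(1) = 0.031893
r_USD = 0.0434 − 0.031893 = 0.011507
r_USD = 1.15%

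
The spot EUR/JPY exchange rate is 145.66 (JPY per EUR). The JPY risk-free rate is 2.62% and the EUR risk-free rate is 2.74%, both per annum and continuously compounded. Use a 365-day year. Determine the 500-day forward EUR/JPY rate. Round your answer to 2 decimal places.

F = S·e^((r_JPY − r_EUR)T) = 145.66 · e^((0.0262 − 0.0274) × 500/365)
= 145.66 · e^-0.001644 = 145.66 × 0.998357
F = 145.42 JPY per EUR

145.42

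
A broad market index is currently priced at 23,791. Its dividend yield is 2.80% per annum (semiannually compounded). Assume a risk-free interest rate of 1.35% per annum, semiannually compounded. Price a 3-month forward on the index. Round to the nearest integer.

23,706

F = S · (1+r/2)^(2T) / (1+q/2)^(2T)
= 23791 × 1.003369 / 1.006976 = 23791 × 0.996418
F = 23,706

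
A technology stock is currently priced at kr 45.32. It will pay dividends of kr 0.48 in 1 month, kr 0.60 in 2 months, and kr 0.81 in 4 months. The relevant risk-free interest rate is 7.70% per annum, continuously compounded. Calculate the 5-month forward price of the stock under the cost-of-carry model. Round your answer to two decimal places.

kr 44.88

PV(dividends) I = 0.48·e^(−0.0770·1/12) + 0.60·e^(−0.0770·2/12) + 0.81·e^(−0.0770·4/12)
I = 0.4769 + 0.5923 + 0.7895 = 1.8587
F = (S − I)·e^(rT) = (45.32 − 1.8587) · e^(0.0770·5/12)
= 43.4613 · e^0.032083 = 43.4613 × 1.032603 = kr 44.88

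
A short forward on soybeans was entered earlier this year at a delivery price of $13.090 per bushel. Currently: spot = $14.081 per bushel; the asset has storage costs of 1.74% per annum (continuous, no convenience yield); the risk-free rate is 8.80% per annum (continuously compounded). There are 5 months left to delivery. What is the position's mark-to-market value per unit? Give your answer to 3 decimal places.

Current fair forward for the remaining 5 months: F = S·e^((r + u)·T), (r + u) = 0.0880 + 0.0174 = 0.1054
F = 14.081 · e^(0.1054 × 5/12) = 14.081 × 1.044895 = 14.7132
Value of long forward = (F − K)·e^(−rT) = (14.7132 − 13.090) · e^(−0.0880·5/12)
= 1.6232 × 0.963997 = 1.565
Short position value = −(long value) = -$1.565

-$1.565 per bushel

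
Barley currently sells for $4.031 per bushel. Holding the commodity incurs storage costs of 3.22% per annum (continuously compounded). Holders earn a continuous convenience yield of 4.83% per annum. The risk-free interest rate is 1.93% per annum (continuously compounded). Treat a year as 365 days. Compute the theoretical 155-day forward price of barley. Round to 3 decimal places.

$4.036 per bushel

Net carry = r + u − y = 0.0193 + 0.0322 − 0.0483 = 0.0032
F = S·e^((r+u−y)T) = 4.031 · e^(0.0032 × 155/365) = 4.031 · e^0.001359
= 4.031 × 1.001360 = $4.036 per bushel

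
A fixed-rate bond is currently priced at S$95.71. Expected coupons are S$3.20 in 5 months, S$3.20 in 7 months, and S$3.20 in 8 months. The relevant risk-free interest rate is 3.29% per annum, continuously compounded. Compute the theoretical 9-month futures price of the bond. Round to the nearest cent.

S$88.44

PV(coupons) I = 3.20·e^(−0.0329·5/12) + 3.20·e^(−0.0329·7/12) + 3.20·e^(−0.0329·8/12)
I = 3.1564 + 3.1392 + 3.1306 = 9.4262
F = (S − I)·e^(rT) = (95.71 − 9.4262) · e^(0.0329·9/12)
= 86.2838 · e^0.024675 = 86.2838 × 1.024982 = S$88.44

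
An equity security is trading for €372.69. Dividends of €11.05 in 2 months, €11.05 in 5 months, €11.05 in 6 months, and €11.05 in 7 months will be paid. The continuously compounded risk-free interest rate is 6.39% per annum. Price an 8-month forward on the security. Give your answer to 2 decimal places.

€344.00

PV(dividends) I = 11.05·e^(−0.0639·2/12) + 11.05·e^(−0.0639·5/12) + 11.05·e^(−0.0639·6/12) + 11.05·e^(−0.0639·7/12)
I = 10.9329 + 10.7597 + 10.7025 + 10.6457 = 43.0408
F = (S − I)·e^(rT) = (372.69 − 43.0408) · e^(0.0639·8/12)
= 329.6492 · e^0.042600 = 329.6492 × 1.043520 = €344.00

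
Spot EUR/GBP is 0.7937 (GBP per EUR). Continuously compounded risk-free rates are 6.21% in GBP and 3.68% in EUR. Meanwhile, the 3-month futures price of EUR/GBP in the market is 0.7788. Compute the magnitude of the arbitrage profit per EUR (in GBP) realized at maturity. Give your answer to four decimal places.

0.0199 per EUR (in GBP)

Fair futures: F* = S·e^(carry·T), with carry = (r_GBP − r_EUR) = 0.0621 − 0.0368 = 0.0253
F* = 0.7937 · e^(0.0253 × 3/12) = 0.7937 · e^0.006325 = 0.7937 × 1.006345 = 0.7987
Market 0.7788 < fair 0.7987: forward underpriced → reverse cash-and-carry (short spot, go long the forward).
At maturity, profit = |F_mkt − F*| = |0.7788 − 0.7987| = 0.0199 per EUR (in GBP)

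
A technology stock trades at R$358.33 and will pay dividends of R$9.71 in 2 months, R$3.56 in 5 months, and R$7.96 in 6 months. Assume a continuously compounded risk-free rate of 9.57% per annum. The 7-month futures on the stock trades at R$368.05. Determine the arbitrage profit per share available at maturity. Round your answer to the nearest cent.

R$10.89 per share

PV(dividends) I = 9.71·e^(−0.0957·2/12) + 3.56·e^(−0.0957·5/12) + 7.96·e^(−0.0957·6/12) = 20.5653
Fair futures F* = (S − I)·e^(rT) = (358.33 − 20.5653)·e^0.055825 = 337.7647 × 1.057413 = 357.1568
Market R$368.05 > fair 357.1568: forward overpriced → cash-and-carry (borrow at r, buy the stock and collect the dividends, short the forward).
Profit at T = |F_mkt − F*| = |368.05 − 357.1568| = R$10.89 per share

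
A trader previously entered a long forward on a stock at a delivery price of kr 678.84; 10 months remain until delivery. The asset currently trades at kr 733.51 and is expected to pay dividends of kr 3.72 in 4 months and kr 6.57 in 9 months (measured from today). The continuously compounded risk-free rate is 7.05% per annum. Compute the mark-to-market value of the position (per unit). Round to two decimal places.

kr 83.54

PV(remaining dividends) I = 3.72·e^(−0.0705·4/12) + 6.57·e^(−0.0705·9/12) = 9.8652
Current forward F = (S − I)·e^(rT) = (733.51 − 9.8652)·e^(0.0705·10/12) = 723.6448 × 1.060510 = 767.4325
Value (long) = (F − K)·e^(−rT) = (767.4325 − 678.84) × 0.942942 = 83.5376
Value = kr 83.54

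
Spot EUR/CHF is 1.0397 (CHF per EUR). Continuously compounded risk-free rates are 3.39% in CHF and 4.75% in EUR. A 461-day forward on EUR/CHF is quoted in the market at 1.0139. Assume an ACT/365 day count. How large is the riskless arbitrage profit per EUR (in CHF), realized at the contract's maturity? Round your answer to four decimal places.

0.0081 per EUR (in CHF)

Fair forward: F* = S·e^(carry·T), with carry = (r_CHF − r_EUR) = 0.0339 − 0.0475 = -0.0136
F* = 1.0397 · e^(-0.0136 × 461/365) = 1.0397 · e^-0.017177 = 1.0397 × 0.982970 = 1.0220
Market 1.0139 < fair 1.0220: forward underpriced → reverse cash-and-carry (short spot, go long the forward).
At maturity, profit = |F_mkt − F*| = |1.0139 − 1.0220| = 0.0081 per EUR (in CHF)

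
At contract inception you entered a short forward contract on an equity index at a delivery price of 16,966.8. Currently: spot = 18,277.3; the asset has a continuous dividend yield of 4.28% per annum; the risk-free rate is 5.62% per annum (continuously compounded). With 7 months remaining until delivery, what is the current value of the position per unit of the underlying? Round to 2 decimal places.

Current fair forward for the remaining 7 months: F = S·e^((r − q)·T), (r − q) = 0.0562 − 0.0428 = 0.0134
F = 18277.3 · e^(0.0134 × 7/12) = 18277.3 × 1.00784730 = 18420.7275
Value of long forward = (F − K)·e^(−rT) = (18420.7275 − 16966.8) · e^(−0.0562·7/12)
= 1453.9275 × 0.96774822 = 1407.04
Short position value = −(long value) = -1407.04

-1407.04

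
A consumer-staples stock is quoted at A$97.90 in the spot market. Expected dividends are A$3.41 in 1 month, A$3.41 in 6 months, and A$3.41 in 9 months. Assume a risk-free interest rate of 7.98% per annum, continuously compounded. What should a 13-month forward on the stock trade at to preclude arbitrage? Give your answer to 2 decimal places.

A$95.97

PV(dividends) I = 3.41·e^(−0.0798·1/12) + 3.41·e^(−0.0798·6/12) + 3.41·e^(−0.0798·9/12)
I = 3.3874 + 3.2766 + 3.2119 = 9.8759
F = (S − I)·e^(rT) = (97.90 − 9.8759) · e^(0.0798·13/12)
= 88.0241 · e^0.086450 = 88.0241 × 1.090297 = A$95.97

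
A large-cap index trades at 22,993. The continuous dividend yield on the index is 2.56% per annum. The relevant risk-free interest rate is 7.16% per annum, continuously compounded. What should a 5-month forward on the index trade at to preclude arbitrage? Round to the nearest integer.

23,438

F = S·e^((r − q)T) = 22993 · e^((0.0716 − 0.0256) × 5/12)
= 22993 · e^0.019167 = 22993 × 1.019352
F = 23,438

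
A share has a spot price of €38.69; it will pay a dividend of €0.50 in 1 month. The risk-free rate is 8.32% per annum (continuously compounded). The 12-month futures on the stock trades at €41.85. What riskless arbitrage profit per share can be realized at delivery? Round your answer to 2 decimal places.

€0.34 per share

PV(dividends) I = 0.50·e^(−0.0832·1/12) = 0.4965
Fair futures F* = (S − I)·e^(rT) = (38.69 − 0.4965)·e^0.083200 = 38.1935 × 1.086759 = 41.5071
Market €41.85 > fair 41.5071: forward overpriced → cash-and-carry (borrow at r, buy the stock and collect the dividends, short the forward).
Profit at T = |F_mkt − F*| = |41.85 − 41.5071| = €0.34 per share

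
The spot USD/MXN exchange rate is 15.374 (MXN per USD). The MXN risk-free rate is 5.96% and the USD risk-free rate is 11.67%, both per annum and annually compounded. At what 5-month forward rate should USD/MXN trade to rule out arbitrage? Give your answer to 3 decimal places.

15.041

By covered interest parity, F = S · (1+r_MXN)^T / (1+r_USD)^T
= 15.374 × 1.024415 / 1.047065 = 15.374 × 0.978368
F = 15.041 MXN per USD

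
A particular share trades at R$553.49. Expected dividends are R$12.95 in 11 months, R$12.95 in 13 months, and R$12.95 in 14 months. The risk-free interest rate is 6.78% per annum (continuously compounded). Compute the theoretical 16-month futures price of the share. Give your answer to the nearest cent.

R$566.27

PV(dividends) I = 12.95·e^(−0.0678·11/12) + 12.95·e^(−0.0678·13/12) + 12.95·e^(−0.0678·14/12)
I = 12.1697 + 12.0329 + 11.9651 = 36.1677
F = (S − I)·e^(rT) = (553.49 − 36.1677) · e^(0.0678·16/12)
= 517.3223 · e^0.090400 = 517.3223 × 1.094612 = R$566.27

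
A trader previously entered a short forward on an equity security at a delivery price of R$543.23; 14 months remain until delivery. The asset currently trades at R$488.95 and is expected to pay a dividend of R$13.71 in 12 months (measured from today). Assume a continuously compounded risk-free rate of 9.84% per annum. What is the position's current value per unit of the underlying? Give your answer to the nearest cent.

R$7.79

PV(remaining dividends) I = 13.71·e^(−0.0984·12/12) = 12.4252
Current forward F = (S − I)·e^(rT) = (488.95 − 12.4252)·e^(0.0984·14/12) = 476.5248 × 1.121649 = 534.4936
Value (long) = (F − K)·e^(−rT) = (534.4936 − 543.23) × 0.891544 = -7.7889
Short position value = −(long value) = R$7.79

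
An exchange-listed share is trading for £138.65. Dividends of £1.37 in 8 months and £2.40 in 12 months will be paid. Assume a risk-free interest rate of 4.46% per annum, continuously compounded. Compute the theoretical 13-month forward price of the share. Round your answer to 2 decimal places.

£141.71

PV(dividends) I = 1.37·e^(−0.0446·8/12) + 2.40·e^(−0.0446·12/12)
I = 1.3299 + 2.2953 = 3.6252
F = (S − I)·e^(rT) = (138.65 − 3.6252) · e^(0.0446·13/12)
= 135.0248 · e^0.048317 = 135.0248 × 1.049503 = £141.71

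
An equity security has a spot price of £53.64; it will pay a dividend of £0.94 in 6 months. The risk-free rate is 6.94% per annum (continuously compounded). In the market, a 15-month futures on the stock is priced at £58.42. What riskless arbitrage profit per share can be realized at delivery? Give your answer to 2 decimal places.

£0.91 per share

PV(dividends) I = 0.94·e^(−0.0694·6/12) = 0.9079
Fair futures F* = (S − I)·e^(rT) = (53.64 − 0.9079)·e^0.086750 = 52.7321 × 1.090624 = 57.5109
Market £58.42 > fair 57.5109: forward overpriced → cash-and-carry (borrow at r, buy the stock and collect the dividends, short the forward).
Profit at T = |F_mkt − F*| = |58.42 − 57.5109| = £0.91 per share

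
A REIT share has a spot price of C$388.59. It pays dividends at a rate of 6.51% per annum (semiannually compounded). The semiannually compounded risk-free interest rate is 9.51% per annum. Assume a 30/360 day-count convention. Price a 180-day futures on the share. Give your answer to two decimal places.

F = S · (1+r/2)^(2T) / (1+q/2)^(2T)
= 388.59 × 1.047550 / 1.032550 = 388.59 × 1.014527
F = C$394.24

C$394.24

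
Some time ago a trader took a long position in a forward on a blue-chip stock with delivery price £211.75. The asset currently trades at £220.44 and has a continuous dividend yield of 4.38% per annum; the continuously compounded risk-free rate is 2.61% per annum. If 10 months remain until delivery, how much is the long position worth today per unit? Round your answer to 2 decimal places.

£5.34

Current fair forward for the remaining 10 months: F = S·e^((r − q)·T), (r − q) = 0.0261 − 0.0438 = -0.0177
F = 220.44 · e^(-0.0177 × 10/12) = 220.44 × 0.985358 = 217.2123
Value of long forward = (F − K)·e^(−rT) = (217.2123 − 211.75) · e^(−0.0261·10/12)
= 5.4623 × 0.978485 = 5.34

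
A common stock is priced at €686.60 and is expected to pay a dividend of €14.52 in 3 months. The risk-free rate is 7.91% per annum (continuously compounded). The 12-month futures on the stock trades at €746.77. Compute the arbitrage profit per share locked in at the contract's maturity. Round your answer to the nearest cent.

€19.06 per share

PV(dividends) I = 14.52·e^(−0.0791·3/12) = 14.2357
Fair futures F* = (S − I)·e^(rT) = (686.60 − 14.2357)·e^0.079100 = 672.3643 × 1.082313 = 727.7086
Market €746.77 > fair 727.7086: forward overpriced → cash-and-carry (borrow at r, buy the stock and collect the dividends, short the forward).
Profit at T = |F_mkt − F*| = |746.77 − 727.7086| = €19.06 per share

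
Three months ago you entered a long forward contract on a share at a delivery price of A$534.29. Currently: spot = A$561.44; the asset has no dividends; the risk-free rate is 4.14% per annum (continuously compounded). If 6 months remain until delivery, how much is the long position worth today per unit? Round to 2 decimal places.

A$38.10

Current fair forward for the remaining 6 months: F = S·e^(r·T), r = 0.0414
F = 561.44 · e^(0.0414 × 6/12) = 561.44 × 1.020916 = 573.1831
Value of long forward = (F − K)·e^(−rT) = (573.1831 − 534.29) · e^(−0.0414·6/12)
= 38.8931 × 0.979513 = 38.10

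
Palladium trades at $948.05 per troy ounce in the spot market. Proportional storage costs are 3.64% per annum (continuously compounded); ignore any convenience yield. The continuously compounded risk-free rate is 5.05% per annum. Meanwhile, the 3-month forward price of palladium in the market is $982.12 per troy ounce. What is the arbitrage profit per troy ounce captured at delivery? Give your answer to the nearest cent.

Fair forward: F* = S·e^(carry·T), with carry = (r + u) = 0.0505 + 0.0364 = 0.0869
F* = 948.05 · e^(0.0869 × 3/12) = 948.05 · e^0.021725 = 948.05 × 1.021963 = $968.8720
Market $982.12 > fair $968.8720: forward overpriced → cash-and-carry (buy spot, short the forward).
At maturity, profit = |F_mkt − F*| = |982.12 − 968.8720| = $13.25 per troy ounce

$13.25 per troy ounce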